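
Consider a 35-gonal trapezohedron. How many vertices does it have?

72

The n-trapezohedron (dual of the n-antiprism) has V = 2·35 + 2 = 72, E = 4·35 = 140, F = 2·35 = 70.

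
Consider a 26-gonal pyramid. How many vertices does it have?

A pyramid on an n-gon base has one n-gon and n triangles: V = 26 + 1 = 27, E = 2·26 = 52, F = 26 + 1 = 27.

27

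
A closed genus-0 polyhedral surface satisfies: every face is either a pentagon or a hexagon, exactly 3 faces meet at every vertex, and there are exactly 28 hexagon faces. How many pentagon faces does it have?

12

Let x be the number of pentagons; then F = 28 + x.
Edge–face incidences: 2E = 6·28 + 5·x = 168 + 5x.
Every vertex has degree 3, so 3V = 2E.
Euler: V − E + F = 2 ⇒ (2E)/3 − E + (28 + x) = 2.
Multiply by 6: 2·(2E) − 3·(2E) + 6·(28 + x) = 12, i.e. 168 + 6x − (168 + 5x) = 12.
Collecting terms: x = 12.
Then 2E = 168 + 5·12 = 228, so E = 114, V = 2E/3 = 76, F = 28 + 12 = 40.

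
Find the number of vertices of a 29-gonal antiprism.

An antiprism on an n-gon has two n-gon caps and 2n triangles: V = 2·29 = 58, E = 4·29 = 116, F = 2·29 + 2 = 60.
Check: V − E + F = 58 − 116 + 60 = 2.

58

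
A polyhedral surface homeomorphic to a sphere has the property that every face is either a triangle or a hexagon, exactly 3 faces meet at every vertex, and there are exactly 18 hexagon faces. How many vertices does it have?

Let x be the number of triangles; then F = 18 + x.
Edge–face incidences: 2E = 6·18 + 3·x = 108 + 3x.
Every vertex has degree 3, so 3V = 2E.
Euler: V − E + F = 2 ⇒ (2E)/3 − E + (18 + x) = 2.
Multiply by 6: 2·(2E) − 3·(2E) + 6·(18 + x) = 12, i.e. 108 + 6x − (108 + 3x) = 12.
Collecting terms: 3x = 12, so x = 4.
Then 2E = 108 + 3·4 = 120, so E = 60, V = 2E/3 = 40, F = 18 + 4 = 22.

40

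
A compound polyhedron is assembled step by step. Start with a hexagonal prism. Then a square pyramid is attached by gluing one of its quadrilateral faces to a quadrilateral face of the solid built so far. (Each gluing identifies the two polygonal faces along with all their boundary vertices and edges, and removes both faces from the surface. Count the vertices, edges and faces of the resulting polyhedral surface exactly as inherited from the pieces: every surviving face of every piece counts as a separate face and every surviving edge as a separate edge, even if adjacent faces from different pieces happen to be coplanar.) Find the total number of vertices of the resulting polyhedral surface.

A hexagonal prism: V=12, E=18, F=8.
Attach a square pyramid (V=5, E=8, F=5) along a 4-gon: merge 4 vertices and 4 edges, delete both glued faces → V=13, E=22, F=11.
Check: V − E + F = 13 − 22 + 11 = 2.

13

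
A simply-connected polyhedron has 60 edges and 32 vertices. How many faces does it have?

Here V − E + F = 2.
F = 2 − V + E = 2 − 32 + 60 = 30.

30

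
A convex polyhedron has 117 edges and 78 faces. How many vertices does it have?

41

Here V − E + F = 2.
V = 2 + E − F = 2 + 117 − 78 = 41.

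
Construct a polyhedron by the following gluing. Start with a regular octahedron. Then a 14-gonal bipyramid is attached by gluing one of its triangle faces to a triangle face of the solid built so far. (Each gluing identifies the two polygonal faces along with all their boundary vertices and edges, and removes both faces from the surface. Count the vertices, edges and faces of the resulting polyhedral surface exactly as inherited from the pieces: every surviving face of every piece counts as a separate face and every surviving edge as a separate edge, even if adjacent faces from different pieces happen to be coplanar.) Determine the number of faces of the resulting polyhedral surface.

34

A regular octahedron: V=6, E=12, F=8.
Attach a 14-gonal bipyramid (V=16, E=42, F=28) along a 3-gon: merge 3 vertices and 3 edges, delete both glued faces → V=19, E=51, F=34.
Check: V − E + F = 19 − 51 + 34 = 2.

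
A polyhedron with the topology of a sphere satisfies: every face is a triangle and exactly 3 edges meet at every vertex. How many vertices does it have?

Each face has 3 edges and each edge borders two faces, so 2E = 3F.
Each vertex has degree 3, so 3V = 2E and hence V = 3F/3.
Euler: V − E + F = 2 ⇒ (3F/3) − (3F/2) + F = 2.
Multiply by 6: (6 − 9 + 6)F = 12, i.e. 3F = 12.
So F = 4, E = 3·4/2 = 6, V = 3·4/3 = 4.

4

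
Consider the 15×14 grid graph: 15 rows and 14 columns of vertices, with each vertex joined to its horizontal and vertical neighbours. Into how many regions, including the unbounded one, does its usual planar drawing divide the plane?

183

The grid has V = 15·14 = 210 vertices and E = 15·13 + 14·14 = 391 edges.
F = 2 − V + E = 2 − 210 + 391 = 183.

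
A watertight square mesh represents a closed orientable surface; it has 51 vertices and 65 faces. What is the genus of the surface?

8

Every face is a square, so 2E = 4·65 = 260, giving E = 130.
χ = V − E + F = 51 − 130 + 65 = -14.
For a closed orientable surface χ = 2 − 2g, so g = (2 − (-14))/2 = 8.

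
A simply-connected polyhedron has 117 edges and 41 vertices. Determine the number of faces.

78

Here V − E + F = 2.
F = 2 − V + E = 2 − 41 + 117 = 78.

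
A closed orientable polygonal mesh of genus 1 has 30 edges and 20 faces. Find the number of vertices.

10

For a closed orientable surface of genus 1, χ = 2 − 2·1 = 0.
V = 0 + E − F = 0 + 30 − 20 = 10.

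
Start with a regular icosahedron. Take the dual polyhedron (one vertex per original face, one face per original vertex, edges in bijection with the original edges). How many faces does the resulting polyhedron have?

12

The base solid has V = 12, E = 30, F = 20.
The dual swaps V and F and preserves E: V′ = F = 20, E′ = E = 30, F′ = V = 12.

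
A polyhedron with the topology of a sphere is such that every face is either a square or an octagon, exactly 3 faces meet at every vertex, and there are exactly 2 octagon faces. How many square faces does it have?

Let x be the number of squares; then F = 2 + x.
Edge–face incidences: 2E = 8·2 + 4·x = 16 + 4x.
Every vertex has degree 3, so 3V = 2E.
Euler: V − E + F = 2 ⇒ (2E)/3 − E + (2 + x) = 2.
Multiply by 6: 2·(2E) − 3·(2E) + 6·(2 + x) = 12, i.e. 12 + 6x − (16 + 4x) = 12.
Collecting terms: 2x − 4 = 12, so 2x = 16, so x = 8.
Then 2E = 16 + 4·8 = 48, so E = 24, V = 2E/3 = 16, F = 2 + 8 = 10.

8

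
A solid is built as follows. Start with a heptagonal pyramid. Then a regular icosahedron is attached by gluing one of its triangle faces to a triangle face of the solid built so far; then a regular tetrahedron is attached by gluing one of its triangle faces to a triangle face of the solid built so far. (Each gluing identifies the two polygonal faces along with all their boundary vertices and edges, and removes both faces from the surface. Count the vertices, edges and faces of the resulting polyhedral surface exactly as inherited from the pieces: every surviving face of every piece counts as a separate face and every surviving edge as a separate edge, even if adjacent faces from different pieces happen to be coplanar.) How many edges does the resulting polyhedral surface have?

44

A heptagonal pyramid: V=8, E=14, F=8.
Attach a regular icosahedron (V=12, E=30, F=20) along a 3-gon: merge 3 vertices and 3 edges, delete both glued faces → V=17, E=41, F=26.
Attach a regular tetrahedron (V=4, E=6, F=4) along a 3-gon: merge 3 vertices and 3 edges, delete both glued faces → V=18, E=44, F=28.
Check: V − E + F = 18 − 44 + 28 = 2.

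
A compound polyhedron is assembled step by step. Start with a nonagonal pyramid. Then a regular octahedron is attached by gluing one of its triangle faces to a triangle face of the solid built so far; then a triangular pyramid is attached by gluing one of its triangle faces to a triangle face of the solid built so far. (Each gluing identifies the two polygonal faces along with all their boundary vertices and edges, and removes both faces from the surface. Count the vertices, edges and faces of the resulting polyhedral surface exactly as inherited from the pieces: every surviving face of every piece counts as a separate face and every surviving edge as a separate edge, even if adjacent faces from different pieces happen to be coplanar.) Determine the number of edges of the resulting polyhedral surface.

30

A nonagonal pyramid: V=10, E=18, F=10.
Attach a regular octahedron (V=6, E=12, F=8) along a 3-gon: merge 3 vertices and 3 edges, delete both glued faces → V=13, E=27, F=16.
Attach a triangular pyramid (V=4, E=6, F=4) along a 3-gon: merge 3 vertices and 3 edges, delete both glued faces → V=14, E=30, F=18.
Check: V − E + F = 14 − 30 + 18 = 2.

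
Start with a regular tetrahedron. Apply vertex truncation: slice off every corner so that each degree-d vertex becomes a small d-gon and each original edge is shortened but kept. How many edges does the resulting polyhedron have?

18

The base solid has V = 4, E = 6, F = 4.
Truncation replaces each original edge-end by a new vertex, so V′ = 2E = 12.
Each original edge survives, and each old vertex of degree d contributes d new edges; summing degrees gives Σd = 2E, so E′ = E + 2E = 3E = 18.
Each original face survives and each original vertex becomes one new face: F′ = F + V = 8.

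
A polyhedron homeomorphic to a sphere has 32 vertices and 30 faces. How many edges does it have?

Here V − E + F = 2.
E = V + F − (2) = 32 + 30 − (2) = 60.

60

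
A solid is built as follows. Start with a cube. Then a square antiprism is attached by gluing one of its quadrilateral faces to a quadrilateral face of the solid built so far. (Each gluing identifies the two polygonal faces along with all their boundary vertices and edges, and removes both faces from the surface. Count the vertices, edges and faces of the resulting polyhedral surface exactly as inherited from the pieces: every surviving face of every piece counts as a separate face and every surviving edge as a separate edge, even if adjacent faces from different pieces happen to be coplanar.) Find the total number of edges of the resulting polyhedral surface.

A cube: V=8, E=12, F=6.
Attach a square antiprism (V=8, E=16, F=10) along a 4-gon: merge 4 vertices and 4 edges, delete both glued faces → V=12, E=24, F=14.
Check: V − E + F = 12 − 24 + 14 = 2.

24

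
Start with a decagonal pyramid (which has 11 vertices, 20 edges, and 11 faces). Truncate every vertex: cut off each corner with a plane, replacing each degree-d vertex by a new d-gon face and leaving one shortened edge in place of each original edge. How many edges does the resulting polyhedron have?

Truncation replaces each original edge-end by a new vertex, so V′ = 2E = 40.
Each original edge survives, and each old vertex of degree d contributes d new edges; summing degrees gives Σd = 2E, so E′ = E + 2E = 3E = 60.
Each original face survives and each original vertex becomes one new face: F′ = F + V = 22.

60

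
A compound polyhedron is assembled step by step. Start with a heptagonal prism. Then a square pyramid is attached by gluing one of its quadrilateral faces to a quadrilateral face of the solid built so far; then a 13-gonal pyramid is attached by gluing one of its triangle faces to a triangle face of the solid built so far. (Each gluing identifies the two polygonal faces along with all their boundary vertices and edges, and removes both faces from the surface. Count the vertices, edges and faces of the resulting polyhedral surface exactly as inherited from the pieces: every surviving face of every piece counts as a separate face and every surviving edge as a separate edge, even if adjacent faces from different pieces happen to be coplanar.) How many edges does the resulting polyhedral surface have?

48

A heptagonal prism: V=14, E=21, F=9.
Attach a square pyramid (V=5, E=8, F=5) along a 4-gon: merge 4 vertices and 4 edges, delete both glued faces → V=15, E=25, F=12.
Attach a 13-gonal pyramid (V=14, E=26, F=14) along a 3-gon: merge 3 vertices and 3 edges, delete both glued faces → V=26, E=48, F=24.
Check: V − E + F = 26 − 48 + 24 = 2.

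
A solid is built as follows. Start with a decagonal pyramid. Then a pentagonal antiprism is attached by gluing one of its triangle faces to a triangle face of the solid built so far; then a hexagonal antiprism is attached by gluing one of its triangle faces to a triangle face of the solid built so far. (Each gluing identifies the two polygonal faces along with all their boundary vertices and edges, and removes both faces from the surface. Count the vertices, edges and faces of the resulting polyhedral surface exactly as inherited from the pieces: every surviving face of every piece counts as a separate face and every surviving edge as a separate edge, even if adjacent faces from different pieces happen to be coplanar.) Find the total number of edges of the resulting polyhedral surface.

58

A decagonal pyramid: V=11, E=20, F=11.
Attach a pentagonal antiprism (V=10, E=20, F=12) along a 3-gon: merge 3 vertices and 3 edges, delete both glued faces → V=18, E=37, F=21.
Attach a hexagonal antiprism (V=12, E=24, F=14) along a 3-gon: merge 3 vertices and 3 edges, delete both glued faces → V=27, E=58, F=33.
Check: V − E + F = 27 − 58 + 33 = 2.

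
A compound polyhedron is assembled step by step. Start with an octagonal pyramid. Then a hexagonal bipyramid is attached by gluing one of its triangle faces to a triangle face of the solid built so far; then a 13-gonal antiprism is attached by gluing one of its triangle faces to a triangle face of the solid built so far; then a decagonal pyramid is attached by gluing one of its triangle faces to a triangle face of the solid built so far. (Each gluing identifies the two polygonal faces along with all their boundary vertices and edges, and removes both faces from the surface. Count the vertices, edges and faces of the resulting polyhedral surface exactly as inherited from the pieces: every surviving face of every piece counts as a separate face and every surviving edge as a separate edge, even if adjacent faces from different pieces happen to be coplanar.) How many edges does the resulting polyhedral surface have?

An octagonal pyramid: V=9, E=16, F=9.
Attach a hexagonal bipyramid (V=8, E=18, F=12) along a 3-gon: merge 3 vertices and 3 edges, delete both glued faces → V=14, E=31, F=19.
Attach a 13-gonal antiprism (V=26, E=52, F=28) along a 3-gon: merge 3 vertices and 3 edges, delete both glued faces → V=37, E=80, F=45.
Attach a decagonal pyramid (V=11, E=20, F=11) along a 3-gon: merge 3 vertices and 3 edges, delete both glued faces → V=45, E=97, F=54.
Check: V − E + F = 45 − 97 + 54 = 2.

97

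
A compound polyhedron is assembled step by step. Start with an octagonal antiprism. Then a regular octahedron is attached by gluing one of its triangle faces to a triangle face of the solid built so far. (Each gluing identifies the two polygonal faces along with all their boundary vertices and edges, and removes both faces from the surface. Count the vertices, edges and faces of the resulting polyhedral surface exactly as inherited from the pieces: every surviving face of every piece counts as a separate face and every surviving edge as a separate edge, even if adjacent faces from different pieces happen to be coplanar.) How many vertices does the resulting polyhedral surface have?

An octagonal antiprism: V=16, E=32, F=18.
Attach a regular octahedron (V=6, E=12, F=8) along a 3-gon: merge 3 vertices and 3 edges, delete both glued faces → V=19, E=41, F=24.
Check: V − E + F = 19 − 41 + 24 = 2.

19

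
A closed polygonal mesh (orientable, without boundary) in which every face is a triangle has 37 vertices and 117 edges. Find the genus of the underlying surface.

2

Every face is a triangle and each edge borders two faces, so 3F = 2·117, giving F = 78.
χ = V − E + F = 37 − 117 + 78 = -2.
For a closed orientable surface χ = 2 − 2g, so g = (2 − (-2))/2 = 2.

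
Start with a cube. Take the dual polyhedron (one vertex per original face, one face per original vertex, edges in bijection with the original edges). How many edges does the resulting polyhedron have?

The base solid has V = 8, E = 12, F = 6.
The dual swaps V and F and preserves E: V′ = F = 6, E′ = E = 12, F′ = V = 8.

12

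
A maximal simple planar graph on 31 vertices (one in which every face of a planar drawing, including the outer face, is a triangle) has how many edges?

In a plane triangulation 3F = 2E and V − E + F = 2, so E = 3V − 6 = 3·31 − 6 = 87.

87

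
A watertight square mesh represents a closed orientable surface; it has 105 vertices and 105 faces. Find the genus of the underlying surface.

1

Every face is a square, so 2E = 4·105 = 420, giving E = 210.
χ = V − E + F = 105 − 210 + 105 = 0.
For a closed orientable surface χ = 2 − 2g, so g = (2 − (0))/2 = 1.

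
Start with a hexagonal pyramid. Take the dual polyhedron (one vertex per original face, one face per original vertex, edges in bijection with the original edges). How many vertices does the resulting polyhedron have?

The base solid has V = 7, E = 12, F = 7.
The dual swaps V and F and preserves E: V′ = F = 7, E′ = E = 12, F′ = V = 7.

7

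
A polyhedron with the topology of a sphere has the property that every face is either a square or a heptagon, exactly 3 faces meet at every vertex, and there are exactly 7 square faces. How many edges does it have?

Let x be the number of heptagons; then F = 7 + x.
Edge–face incidences: 2E = 4·7 + 7·x = 28 + 7x.
Every vertex has degree 3, so 3V = 2E.
Euler: V − E + F = 2 ⇒ (2E)/3 − E + (7 + x) = 2.
Multiply by 6: 2·(2E) − 3·(2E) + 6·(7 + x) = 12, i.e. 42 + 6x − (28 + 7x) = 12.
Collecting terms: −x + 14 = 12, so −x = −2, so x = 2.
Then 2E = 28 + 7·2 = 42, so E = 21, V = 2E/3 = 14, F = 7 + 2 = 9.

21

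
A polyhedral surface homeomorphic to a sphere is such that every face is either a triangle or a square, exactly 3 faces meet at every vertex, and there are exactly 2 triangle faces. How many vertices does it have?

Let x be the number of squares; then F = 2 + x.
Edge–face incidences: 2E = 3·2 + 4·x = 6 + 4x.
Every vertex has degree 3, so 3V = 2E.
Euler: V − E + F = 2 ⇒ (2E)/3 − E + (2 + x) = 2.
Multiply by 6: 2·(2E) − 3·(2E) + 6·(2 + x) = 12, i.e. 12 + 6x − (6 + 4x) = 12.
Collecting terms: 2x + 6 = 12, so 2x = 6, so x = 3.
Then 2E = 6 + 4·3 = 18, so E = 9, V = 2E/3 = 6, F = 2 + 3 = 5.

6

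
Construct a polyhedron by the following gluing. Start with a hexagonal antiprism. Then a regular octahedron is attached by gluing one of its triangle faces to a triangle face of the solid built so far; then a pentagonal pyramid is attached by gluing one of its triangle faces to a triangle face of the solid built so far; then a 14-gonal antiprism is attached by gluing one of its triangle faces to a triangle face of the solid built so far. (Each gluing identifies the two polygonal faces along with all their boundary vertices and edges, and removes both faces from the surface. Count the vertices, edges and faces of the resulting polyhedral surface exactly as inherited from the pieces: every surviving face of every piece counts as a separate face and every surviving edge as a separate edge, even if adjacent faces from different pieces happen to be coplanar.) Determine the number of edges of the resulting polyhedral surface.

A hexagonal antiprism: V=12, E=24, F=14.
Attach a regular octahedron (V=6, E=12, F=8) along a 3-gon: merge 3 vertices and 3 edges, delete both glued faces → V=15, E=33, F=20.
Attach a pentagonal pyramid (V=6, E=10, F=6) along a 3-gon: merge 3 vertices and 3 edges, delete both glued faces → V=18, E=40, F=24.
Attach a 14-gonal antiprism (V=28, E=56, F=30) along a 3-gon: merge 3 vertices and 3 edges, delete both glued faces → V=43, E=93, F=52.
Check: V − E + F = 43 − 93 + 52 = 2.

93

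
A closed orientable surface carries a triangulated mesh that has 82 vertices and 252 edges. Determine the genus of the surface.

2

Every face is a triangle and each edge borders two faces, so 3F = 2·252, giving F = 168.
χ = V − E + F = 82 − 252 + 168 = -2.
For a closed orientable surface χ = 2 − 2g, so g = (2 − (-2))/2 = 2.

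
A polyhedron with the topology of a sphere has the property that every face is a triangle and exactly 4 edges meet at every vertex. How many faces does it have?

8

Each face has 3 edges and each edge borders two faces, so 2E = 3F.
Each vertex has degree 4, so 4V = 2E and hence V = 3F/4.
Euler: V − E + F = 2 ⇒ (3F/4) − (3F/2) + F = 2.
Multiply by 8: (6 − 12 + 8)F = 16, i.e. 2F = 16.
So F = 8, E = 3·8/2 = 12, V = 3·8/4 = 6.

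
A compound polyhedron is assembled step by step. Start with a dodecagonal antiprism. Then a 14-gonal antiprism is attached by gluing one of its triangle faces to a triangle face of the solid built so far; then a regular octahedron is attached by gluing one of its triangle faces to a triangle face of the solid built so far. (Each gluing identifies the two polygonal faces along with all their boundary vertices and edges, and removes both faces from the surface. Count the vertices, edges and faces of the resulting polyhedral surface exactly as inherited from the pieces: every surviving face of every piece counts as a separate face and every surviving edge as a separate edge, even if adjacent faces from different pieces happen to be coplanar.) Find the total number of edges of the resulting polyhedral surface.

110

A dodecagonal antiprism: V=24, E=48, F=26.
Attach a 14-gonal antiprism (V=28, E=56, F=30) along a 3-gon: merge 3 vertices and 3 edges, delete both glued faces → V=49, E=101, F=54.
Attach a regular octahedron (V=6, E=12, F=8) along a 3-gon: merge 3 vertices and 3 edges, delete both glued faces → V=52, E=110, F=60.
Check: V − E + F = 52 − 110 + 60 = 2.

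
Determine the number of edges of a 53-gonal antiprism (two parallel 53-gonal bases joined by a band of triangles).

212

An antiprism on an n-gon has two n-gon caps and 2n triangles: V = 2·53 = 106, E = 4·53 = 212, F = 2·53 + 2 = 108.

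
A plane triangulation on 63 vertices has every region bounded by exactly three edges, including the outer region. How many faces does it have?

122

In a plane triangulation 3F = 2E and V − E + F = 2, so F = 2V − 4 = 2·63 − 4 = 122.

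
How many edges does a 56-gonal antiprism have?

An antiprism on an n-gon has two n-gon caps and 2n triangles: V = 2·56 = 112, E = 4·56 = 224, F = 2·56 + 2 = 114.
Check: V − E + F = 112 − 224 + 114 = 2.

224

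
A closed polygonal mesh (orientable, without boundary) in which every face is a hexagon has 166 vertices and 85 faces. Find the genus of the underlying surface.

3

Every face is a hexagon, so 2E = 6·85 = 510, giving E = 255.
χ = V − E + F = 166 − 255 + 85 = -4.
For a closed orientable surface χ = 2 − 2g, so g = (2 − (-4))/2 = 3.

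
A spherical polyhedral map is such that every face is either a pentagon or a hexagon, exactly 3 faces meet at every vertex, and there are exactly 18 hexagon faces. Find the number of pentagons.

12

Let x be the number of pentagons; then F = 18 + x.
Edge–face incidences: 2E = 6·18 + 5·x = 108 + 5x.
Every vertex has degree 3, so 3V = 2E.
Euler: V − E + F = 2 ⇒ (2E)/3 − E + (18 + x) = 2.
Multiply by 6: 2·(2E) − 3·(2E) + 6·(18 + x) = 12, i.e. 108 + 6x − (108 + 5x) = 12.
Collecting terms: x = 12.
Then 2E = 108 + 5·12 = 168, so E = 84, V = 2E/3 = 56, F = 18 + 12 = 30.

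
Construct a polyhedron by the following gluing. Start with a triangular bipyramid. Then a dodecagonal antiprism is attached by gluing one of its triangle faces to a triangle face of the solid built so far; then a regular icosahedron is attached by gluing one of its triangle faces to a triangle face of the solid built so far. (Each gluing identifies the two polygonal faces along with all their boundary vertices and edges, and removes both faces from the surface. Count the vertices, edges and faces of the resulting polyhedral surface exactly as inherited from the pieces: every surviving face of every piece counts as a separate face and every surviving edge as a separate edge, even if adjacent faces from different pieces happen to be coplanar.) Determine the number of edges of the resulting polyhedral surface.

A triangular bipyramid: V=5, E=9, F=6.
Attach a dodecagonal antiprism (V=24, E=48, F=26) along a 3-gon: merge 3 vertices and 3 edges, delete both glued faces → V=26, E=54, F=30.
Attach a regular icosahedron (V=12, E=30, F=20) along a 3-gon: merge 3 vertices and 3 edges, delete both glued faces → V=35, E=81, F=48.
Check: V − E + F = 35 − 81 + 48 = 2.

81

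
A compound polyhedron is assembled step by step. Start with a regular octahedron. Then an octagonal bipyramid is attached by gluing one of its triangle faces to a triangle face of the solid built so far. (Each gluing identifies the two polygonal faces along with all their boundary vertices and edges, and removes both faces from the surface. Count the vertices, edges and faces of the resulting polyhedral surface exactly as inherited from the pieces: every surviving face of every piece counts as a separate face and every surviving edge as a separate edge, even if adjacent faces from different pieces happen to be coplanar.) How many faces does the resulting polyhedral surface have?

22

A regular octahedron: V=6, E=12, F=8.
Attach an octagonal bipyramid (V=10, E=24, F=16) along a 3-gon: merge 3 vertices and 3 edges, delete both glued faces → V=13, E=33, F=22.
Check: V − E + F = 13 − 33 + 22 = 2.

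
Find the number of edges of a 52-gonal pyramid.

104

A pyramid on an n-gon base has one n-gon and n triangles: V = 52 + 1 = 53, E = 2·52 = 104, F = 52 + 1 = 53.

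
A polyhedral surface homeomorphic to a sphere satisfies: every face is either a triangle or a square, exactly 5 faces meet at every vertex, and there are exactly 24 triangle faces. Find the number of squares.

Let x be the number of squares; then F = 24 + x.
Edge–face incidences: 2E = 3·24 + 4·x = 72 + 4x.
Every vertex has degree 5, so 5V = 2E.
Euler: V − E + F = 2 ⇒ (2E)/5 − E + (24 + x) = 2.
Multiply by 10: 2·(2E) − 5·(2E) + 10·(24 + x) = 20, i.e. 240 + 10x − 3·(72 + 4x) = 20.
Collecting terms: −2x + 24 = 20, so −2x = −4, so x = 2.
Then 2E = 72 + 4·2 = 80, so E = 40, V = 2E/5 = 16, F = 24 + 2 = 26.

2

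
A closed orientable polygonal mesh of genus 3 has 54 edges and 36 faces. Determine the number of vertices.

For a closed orientable surface of genus 3, χ = 2 − 2·3 = -4.
V = -4 + E − F = -4 + 54 − 36 = 14.

14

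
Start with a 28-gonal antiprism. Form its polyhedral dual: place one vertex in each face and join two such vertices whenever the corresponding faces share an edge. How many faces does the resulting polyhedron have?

56

The base solid has V = 56, E = 112, F = 58.
The dual swaps V and F and preserves E: V′ = F = 58, E′ = E = 112, F′ = V = 56.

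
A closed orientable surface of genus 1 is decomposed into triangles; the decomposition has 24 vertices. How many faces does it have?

χ = 2 − 2·1 = 0, and every face is a triangle so 3F = 2E.
V − E + F = 0 with E = 3F/2 gives 24 − (3/2 − 1)·F = 0, so F = 48 and E = 72.

48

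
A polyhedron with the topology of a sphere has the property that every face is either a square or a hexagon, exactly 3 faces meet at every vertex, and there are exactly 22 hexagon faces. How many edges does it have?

78

Let x be the number of squares; then F = 22 + x.
Edge–face incidences: 2E = 6·22 + 4·x = 132 + 4x.
Every vertex has degree 3, so 3V = 2E.
Euler: V − E + F = 2 ⇒ (2E)/3 − E + (22 + x) = 2.
Multiply by 6: 2·(2E) − 3·(2E) + 6·(22 + x) = 12, i.e. 132 + 6x − (132 + 4x) = 12.
Collecting terms: 2x = 12, so x = 6.
Then 2E = 132 + 4·6 = 156, so E = 78, V = 2E/3 = 52, F = 22 + 6 = 28.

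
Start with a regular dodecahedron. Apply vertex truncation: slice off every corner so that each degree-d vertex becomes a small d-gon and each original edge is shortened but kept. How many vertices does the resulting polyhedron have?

The base solid has V = 20, E = 30, F = 12.
Truncation replaces each original edge-end by a new vertex, so V′ = 2E = 60.
Each original edge survives, and each old vertex of degree d contributes d new edges; summing degrees gives Σd = 2E, so E′ = E + 2E = 3E = 90.
Each original face survives and each original vertex becomes one new face: F′ = F + V = 32.

60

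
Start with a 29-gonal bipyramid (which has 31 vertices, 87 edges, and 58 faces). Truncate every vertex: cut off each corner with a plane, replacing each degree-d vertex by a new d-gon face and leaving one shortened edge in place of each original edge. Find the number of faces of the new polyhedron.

89

Truncation replaces each original edge-end by a new vertex, so V′ = 2E = 174.
Each original edge survives, and each old vertex of degree d contributes d new edges; summing degrees gives Σd = 2E, so E′ = E + 2E = 3E = 261.
Each original face survives and each original vertex becomes one new face: F′ = F + V = 89.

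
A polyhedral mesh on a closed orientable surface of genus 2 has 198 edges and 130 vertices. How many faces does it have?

66

For a closed orientable surface of genus 2, χ = 2 − 2·2 = -2.
F = -2 − V + E = -2 − 130 + 198 = 66.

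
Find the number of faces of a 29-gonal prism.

A prism on an n-gon has two n-gon bases and n rectangular sides: V = 2·29 = 58, E = 3·29 = 87, F = 29 + 2 = 31.
Check: V − E + F = 58 − 87 + 31 = 2.

31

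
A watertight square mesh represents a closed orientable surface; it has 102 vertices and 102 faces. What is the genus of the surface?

1

Every face is a square, so 2E = 4·102 = 408, giving E = 204.
χ = V − E + F = 102 − 204 + 102 = 0.
For a closed orientable surface χ = 2 − 2g, so g = (2 − (0))/2 = 1.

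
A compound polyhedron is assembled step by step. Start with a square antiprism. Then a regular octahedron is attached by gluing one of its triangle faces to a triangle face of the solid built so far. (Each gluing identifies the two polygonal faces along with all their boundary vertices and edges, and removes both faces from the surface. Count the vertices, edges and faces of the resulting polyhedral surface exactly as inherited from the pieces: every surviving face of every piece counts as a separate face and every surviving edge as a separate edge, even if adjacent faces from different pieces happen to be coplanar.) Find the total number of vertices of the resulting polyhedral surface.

A square antiprism: V=8, E=16, F=10.
Attach a regular octahedron (V=6, E=12, F=8) along a 3-gon: merge 3 vertices and 3 edges, delete both glued faces → V=11, E=25, F=16.
Check: V − E + F = 11 − 25 + 16 = 2.

11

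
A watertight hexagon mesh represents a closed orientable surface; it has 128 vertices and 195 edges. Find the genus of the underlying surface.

2

Every face is a hexagon and each edge borders two faces, so 6F = 2·195, giving F = 65.
χ = V − E + F = 128 − 195 + 65 = -2.
For a closed orientable surface χ = 2 − 2g, so g = (2 − (-2))/2 = 2.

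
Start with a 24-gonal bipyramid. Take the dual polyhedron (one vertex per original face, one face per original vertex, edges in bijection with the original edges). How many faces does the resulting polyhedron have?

The base solid has V = 26, E = 72, F = 48.
The dual swaps V and F and preserves E: V′ = F = 48, E′ = E = 72, F′ = V = 26.

26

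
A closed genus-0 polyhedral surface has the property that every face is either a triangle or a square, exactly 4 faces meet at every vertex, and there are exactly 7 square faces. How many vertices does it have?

Let x be the number of triangles; then F = 7 + x.
Edge–face incidences: 2E = 4·7 + 3·x = 28 + 3x.
Every vertex has degree 4, so 4V = 2E.
Euler: V − E + F = 2 ⇒ (2E)/4 − E + (7 + x) = 2.
Multiply by 8: 2·(2E) − 4·(2E) + 8·(7 + x) = 16, i.e. 56 + 8x − 2·(28 + 3x) = 16.
Collecting terms: 2x = 16, so x = 8.
Then 2E = 28 + 3·8 = 52, so E = 26, V = 2E/4 = 13, F = 7 + 8 = 15.

13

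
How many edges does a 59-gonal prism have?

A prism on an n-gon has two n-gon bases and n rectangular sides: V = 2·59 = 118, E = 3·59 = 177, F = 59 + 2 = 61.

177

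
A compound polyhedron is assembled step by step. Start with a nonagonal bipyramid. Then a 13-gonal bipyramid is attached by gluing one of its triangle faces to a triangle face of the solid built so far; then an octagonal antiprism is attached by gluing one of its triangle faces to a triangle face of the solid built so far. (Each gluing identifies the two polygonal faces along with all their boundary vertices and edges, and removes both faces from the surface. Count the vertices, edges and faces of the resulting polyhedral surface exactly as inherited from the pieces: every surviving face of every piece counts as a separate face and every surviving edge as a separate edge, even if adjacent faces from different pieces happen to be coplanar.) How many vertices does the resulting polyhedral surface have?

36

A nonagonal bipyramid: V=11, E=27, F=18.
Attach a 13-gonal bipyramid (V=15, E=39, F=26) along a 3-gon: merge 3 vertices and 3 edges, delete both glued faces → V=23, E=63, F=42.
Attach an octagonal antiprism (V=16, E=32, F=18) along a 3-gon: merge 3 vertices and 3 edges, delete both glued faces → V=36, E=92, F=58.
Check: V − E + F = 36 − 92 + 58 = 2.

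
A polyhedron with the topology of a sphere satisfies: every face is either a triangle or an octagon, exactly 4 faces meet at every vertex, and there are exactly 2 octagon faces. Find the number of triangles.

Let x be the number of triangles; then F = 2 + x.
Edge–face incidences: 2E = 8·2 + 3·x = 16 + 3x.
Every vertex has degree 4, so 4V = 2E.
Euler: V − E + F = 2 ⇒ (2E)/4 − E + (2 + x) = 2.
Multiply by 8: 2·(2E) − 4·(2E) + 8·(2 + x) = 16, i.e. 16 + 8x − 2·(16 + 3x) = 16.
Collecting terms: 2x − 16 = 16, so 2x = 32, so x = 16.
Then 2E = 16 + 3·16 = 64, so E = 32, V = 2E/4 = 16, F = 2 + 16 = 18.

16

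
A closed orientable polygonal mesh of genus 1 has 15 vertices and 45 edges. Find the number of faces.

30

For a closed orientable surface of genus 1, χ = 2 − 2·1 = 0.
F = 0 − V + E = 0 − 15 + 45 = 30.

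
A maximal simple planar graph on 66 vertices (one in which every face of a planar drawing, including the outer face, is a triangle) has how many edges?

In a plane triangulation 3F = 2E and V − E + F = 2, so E = 3V − 6 = 3·66 − 6 = 192.

192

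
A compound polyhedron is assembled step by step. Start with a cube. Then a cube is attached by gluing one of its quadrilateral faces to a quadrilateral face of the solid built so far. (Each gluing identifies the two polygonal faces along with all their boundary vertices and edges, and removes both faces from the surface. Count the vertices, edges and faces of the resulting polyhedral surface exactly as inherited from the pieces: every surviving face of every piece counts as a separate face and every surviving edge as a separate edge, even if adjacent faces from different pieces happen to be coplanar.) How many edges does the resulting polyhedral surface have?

20

A cube: V=8, E=12, F=6.
Attach a cube (V=8, E=12, F=6) along a 4-gon: merge 4 vertices and 4 edges, delete both glued faces → V=12, E=20, F=10.
Check: V − E + F = 12 − 20 + 10 = 2.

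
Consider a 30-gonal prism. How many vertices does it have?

A prism on an n-gon has two n-gon bases and n rectangular sides: V = 2·30 = 60, E = 3·30 = 90, F = 30 + 2 = 32.

60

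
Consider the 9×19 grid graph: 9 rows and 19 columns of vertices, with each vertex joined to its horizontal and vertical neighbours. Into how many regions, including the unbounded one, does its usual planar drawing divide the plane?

The grid has V = 9·19 = 171 vertices and E = 9·18 + 19·8 = 314 edges.
F = 2 − V + E = 2 − 171 + 314 = 145.

145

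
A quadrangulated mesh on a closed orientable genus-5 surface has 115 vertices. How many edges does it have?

χ = 2 − 2·5 = -8, and every face is a square so 4F = 2E.
V − E + F = -8 with E = 4F/2 gives 115 − (4/2 − 1)·F = -8, so F = 123 and E = 246.

246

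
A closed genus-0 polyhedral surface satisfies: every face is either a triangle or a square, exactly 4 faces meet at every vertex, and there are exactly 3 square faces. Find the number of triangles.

Let x be the number of triangles; then F = 3 + x.
Edge–face incidences: 2E = 4·3 + 3·x = 12 + 3x.
Every vertex has degree 4, so 4V = 2E.
Euler: V − E + F = 2 ⇒ (2E)/4 − E + (3 + x) = 2.
Multiply by 8: 2·(2E) − 4·(2E) + 8·(3 + x) = 16, i.e. 24 + 8x − 2·(12 + 3x) = 16.
Collecting terms: 2x = 16, so x = 8.
Then 2E = 12 + 3·8 = 36, so E = 18, V = 2E/4 = 9, F = 3 + 8 = 11.

8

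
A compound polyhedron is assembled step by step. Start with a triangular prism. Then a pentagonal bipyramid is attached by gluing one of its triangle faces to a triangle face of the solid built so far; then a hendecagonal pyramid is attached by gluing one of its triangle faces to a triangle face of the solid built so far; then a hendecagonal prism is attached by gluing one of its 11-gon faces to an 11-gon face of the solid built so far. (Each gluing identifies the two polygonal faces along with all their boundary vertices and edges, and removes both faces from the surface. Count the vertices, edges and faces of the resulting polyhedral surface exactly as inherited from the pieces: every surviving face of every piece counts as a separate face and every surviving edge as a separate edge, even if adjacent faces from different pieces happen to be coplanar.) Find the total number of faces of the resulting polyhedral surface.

34

A triangular prism: V=6, E=9, F=5.
Attach a pentagonal bipyramid (V=7, E=15, F=10) along a 3-gon: merge 3 vertices and 3 edges, delete both glued faces → V=10, E=21, F=13.
Attach a hendecagonal pyramid (V=12, E=22, F=12) along a 3-gon: merge 3 vertices and 3 edges, delete both glued faces → V=19, E=40, F=23.
Attach a hendecagonal prism (V=22, E=33, F=13) along an 11-gon: merge 11 vertices and 11 edges, delete both glued faces → V=30, E=62, F=34.
Check: V − E + F = 30 − 62 + 34 = 2.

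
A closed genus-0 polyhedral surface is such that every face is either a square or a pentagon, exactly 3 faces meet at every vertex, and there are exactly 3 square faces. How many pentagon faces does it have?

6

Let x be the number of pentagons; then F = 3 + x.
Edge–face incidences: 2E = 4·3 + 5·x = 12 + 5x.
Every vertex has degree 3, so 3V = 2E.
Euler: V − E + F = 2 ⇒ (2E)/3 − E + (3 + x) = 2.
Multiply by 6: 2·(2E) − 3·(2E) + 6·(3 + x) = 12, i.e. 18 + 6x − (12 + 5x) = 12.
Collecting terms: x + 6 = 12, so x = 6.
Then 2E = 12 + 5·6 = 42, so E = 21, V = 2E/3 = 14, F = 3 + 6 = 9.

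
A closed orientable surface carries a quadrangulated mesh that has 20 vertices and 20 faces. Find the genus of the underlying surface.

1

Every face is a square, so 2E = 4·20 = 80, giving E = 40.
χ = V − E + F = 20 − 40 + 20 = 0.
For a closed orientable surface χ = 2 − 2g, so g = (2 − (0))/2 = 1.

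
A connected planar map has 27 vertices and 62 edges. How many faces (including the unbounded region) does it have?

37

Euler's formula for a connected plane graph: V − E + F = 2, so F = 2 − 27 + 62 = 37.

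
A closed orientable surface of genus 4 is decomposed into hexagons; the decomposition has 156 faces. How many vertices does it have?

306

χ = 2 − 2·4 = -6, and every face is a hexagon so 6F = 2E.
E = 6·156/2 = 468. Then V = -6 + E − F = -6 + 468 − 156 = 306.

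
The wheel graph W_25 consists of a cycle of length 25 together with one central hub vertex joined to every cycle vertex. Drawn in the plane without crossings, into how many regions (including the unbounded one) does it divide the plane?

W_25 has V = 25 + 1 = 26 vertices and E = 2·25 = 50 edges.
By Euler's formula F = 2 − V + E = 2 − 26 + 50 = 26.

26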